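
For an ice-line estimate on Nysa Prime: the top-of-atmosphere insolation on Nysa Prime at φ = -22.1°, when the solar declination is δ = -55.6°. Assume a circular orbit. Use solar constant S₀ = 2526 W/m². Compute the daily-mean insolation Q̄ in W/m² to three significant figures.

cos H₀ = −tan(-22.1°) tan(-55.600°) = -0.5930, H₀ = 2.2056 rad.
Bracket: H₀ sin φ sin δ + cos φ cos δ sin H₀ = 2.2056×-0.37622×-0.82511 + 0.92653×0.56497×0.80518 = 0.684669 + 0.421481 = 1.106150.
Q̄ = (S₀/π) × [bracket] = (2526/π) × 1.106150 = 889.4 W/m².

Q̄ ≈ 889 W/m²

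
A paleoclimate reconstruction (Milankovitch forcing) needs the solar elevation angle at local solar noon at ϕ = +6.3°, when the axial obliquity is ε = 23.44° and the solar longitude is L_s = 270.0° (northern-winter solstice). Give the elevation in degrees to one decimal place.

Solar declination: sin δ = sin ε · sin L_s = sin 23.44° × sin 270.0° = -0.39779, so δ = -23.440°.
At local noon the hour angle is zero, so the zenith angle equals |ϕ − δ| = |+6.3° − (-23.440°)| = 29.740°.
Elevation = 90° − 29.740° = 60.3°.

60.3°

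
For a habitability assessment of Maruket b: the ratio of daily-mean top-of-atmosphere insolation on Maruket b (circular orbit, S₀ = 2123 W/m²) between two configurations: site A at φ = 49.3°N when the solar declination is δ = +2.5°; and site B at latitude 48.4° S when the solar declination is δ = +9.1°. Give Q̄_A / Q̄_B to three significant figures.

Q̄_A / Q̄_B ≈ 1.47

— Configuration A (φ=+49.3°):
cos H₀ = −tan(+49.3°) tan(+2.500°) = -0.0508, H₀ = 1.6216 rad.
Bracket: H₀ sin φ sin δ + cos φ cos δ sin H₀ = 1.6216×0.75813×0.04362 + 0.65210×0.99905×0.99871 = 0.053626 + 0.650640 = 0.704266.
Q̄ = (S₀/π) × [bracket] = (2123/π) × 0.704266 = 475.92 W/m².
— Configuration B (φ=-48.4°):
cos H₀ = −tan(-48.4°) tan(+9.100°) = 0.1804, H₀ = 1.3894 rad.
Bracket: H₀ sin φ sin δ + cos φ cos δ sin H₀ = 1.3894×-0.74780×0.15816 + 0.66393×0.98741×0.98359 = -0.164327 + 0.644813 = 0.480486.
Q̄ = (S₀/π) × [bracket] = (2123/π) × 0.480486 = 324.70 W/m².
Ratio Q̄_A / Q̄_B = 475.92 / 324.70 = 1.466.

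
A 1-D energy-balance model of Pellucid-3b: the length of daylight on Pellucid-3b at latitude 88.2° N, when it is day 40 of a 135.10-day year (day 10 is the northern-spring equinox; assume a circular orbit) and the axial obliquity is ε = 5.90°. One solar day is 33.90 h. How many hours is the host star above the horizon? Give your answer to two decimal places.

33.90 h

Solar longitude: λ_s = 360° × (40 − 10)/135.10 = 79.941°.
sin δ = sin 5.90° × sin 79.941° = 0.10121, so δ = +5.809°.
Sunrise equation: cos H₀ = −tan φ · tan δ = -3.2373 ≤ −1, so the host star never sets (polar day) and H₀ = π.
Daylight = 2H₀/(2π) × 33.90 h = (3.1416/π) × 33.90 = 33.90 h.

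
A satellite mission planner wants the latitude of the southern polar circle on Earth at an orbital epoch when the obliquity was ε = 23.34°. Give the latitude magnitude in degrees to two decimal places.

The polar circle is the lowest latitude that experiences at least one full rotation of continuous darkness at the northern-summer solstice; it lies at |φ| = 90° − ε = 90° − 23.34° = 66.66°.

66.66°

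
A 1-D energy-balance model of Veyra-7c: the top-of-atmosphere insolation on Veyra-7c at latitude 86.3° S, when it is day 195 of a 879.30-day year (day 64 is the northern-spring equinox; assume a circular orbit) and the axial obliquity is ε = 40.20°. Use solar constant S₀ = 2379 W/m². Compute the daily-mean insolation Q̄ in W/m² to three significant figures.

Solar longitude: λ_s = 360° × (195 − 64)/879.30 = 53.634°.
sin δ = sin 40.20° × sin 53.634° = 0.51975, so δ = +31.315°.
cos H₀ = −tan(-86.3°) tan(+31.315°) = 9.4079 ≥ 1 ⇒ polar night, H₀ = 0 and Q̄ = 0.

Q̄ ≈ 0.00 W/m²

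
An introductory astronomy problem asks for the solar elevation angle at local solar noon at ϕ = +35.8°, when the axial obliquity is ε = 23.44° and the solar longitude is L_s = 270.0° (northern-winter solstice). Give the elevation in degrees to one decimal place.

30.8°

Solar declination: sin δ = sin ε · sin L_s = sin 23.44° × sin 270.0° = -0.39779, so δ = -23.440°.
At local noon the hour angle is zero, so the zenith angle equals |ϕ − δ| = |+35.8° − (-23.440°)| = 59.240°.
Elevation = 90° − 59.240° = 30.8°.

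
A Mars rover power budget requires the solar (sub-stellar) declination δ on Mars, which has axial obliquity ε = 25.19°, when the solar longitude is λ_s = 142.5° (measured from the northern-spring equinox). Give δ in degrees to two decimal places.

δ = +15.02°

sin δ = sin ε · sin λ_s = sin 25.19° × sin 142.5° = 0.259102.
δ = arcsin(0.259102) = +15.02°.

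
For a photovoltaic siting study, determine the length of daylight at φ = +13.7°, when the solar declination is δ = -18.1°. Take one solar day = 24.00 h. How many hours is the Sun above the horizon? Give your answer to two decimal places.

11.39 h

cos H₀ = −tan φ · tan δ = −tan(+13.7°) × tan(-18.100°) = 0.0797, so H₀ = 1.4910 rad = 85.43°.
Daylight = 2H₀/(2π) × 24.00 h = (1.4910/π) × 24.00 = 11.39 h.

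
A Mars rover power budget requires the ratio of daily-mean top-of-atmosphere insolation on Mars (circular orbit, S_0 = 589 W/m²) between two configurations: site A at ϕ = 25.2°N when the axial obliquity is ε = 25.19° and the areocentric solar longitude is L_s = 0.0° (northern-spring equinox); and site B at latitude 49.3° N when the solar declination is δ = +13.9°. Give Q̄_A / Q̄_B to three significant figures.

Q̄_A / Q̄_B ≈ 0.957

— Configuration A (ϕ=+25.2°):
sin δ = sin 25.19° × sin 0.0° = 0.00000, so δ = +0.000°.
cos h₀ = −tan(+25.2°) tan(+0.000°) = -0.0000, h₀ = 1.5708 rad.
Bracket: h₀ sin ϕ sin δ + cos ϕ cos δ sin h₀ = 1.5708×0.42578×0.00000 + 0.90483×1.00000×1.00000 = 0.000000 + 0.904830 = 0.904830.
Q̄ = (S_0/π) × [bracket] = (589/π) × 0.904830 = 169.64 W/m².
— Configuration B (ϕ=+49.3°):
cos h₀ = −tan(+49.3°) tan(+13.900°) = -0.2877, h₀ = 1.8626 rad.
Bracket: h₀ sin ϕ sin δ + cos ϕ cos δ sin h₀ = 1.8626×0.75813×0.24023 + 0.65210×0.97072×0.95772 = 0.339227 + 0.606243 = 0.945470.
Q̄ = (S_0/π) × [bracket] = (589/π) × 0.945470 = 177.26 W/m².
Ratio Q̄_A / Q̄_B = 169.64 / 177.26 = 0.9570.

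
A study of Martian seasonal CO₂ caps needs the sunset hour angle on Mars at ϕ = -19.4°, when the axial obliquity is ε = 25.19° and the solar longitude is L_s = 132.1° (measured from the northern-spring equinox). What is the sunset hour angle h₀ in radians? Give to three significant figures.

h₀ = 1.45 rad

Solar declination: sin δ = sin ε · sin L_s = sin 25.19° × sin 132.1° = 0.31580, so δ = +18.409°.
cos h₀ = −tan ϕ · tan δ = −tan(-19.4°) × tan(+18.409°) = 0.1172, so h₀ = 1.4533 rad = 83.27°.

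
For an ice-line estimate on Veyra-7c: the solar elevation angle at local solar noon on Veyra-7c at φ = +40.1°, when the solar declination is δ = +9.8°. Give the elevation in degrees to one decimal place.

At local noon the hour angle is zero, so the zenith angle equals |φ − δ| = |+40.1° − (+9.800°)| = 30.300°.
Elevation = 90° − 30.300° = 59.7°.

59.7°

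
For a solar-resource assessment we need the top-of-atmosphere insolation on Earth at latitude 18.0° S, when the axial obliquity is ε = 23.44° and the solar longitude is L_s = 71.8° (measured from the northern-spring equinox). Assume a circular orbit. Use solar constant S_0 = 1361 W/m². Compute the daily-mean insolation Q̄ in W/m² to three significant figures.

Q̄ ≈ 305 W/m²

Solar declination: sin δ = sin ε · sin L_s = sin 23.44° × sin 71.8° = 0.37789, so δ = +22.203°.
cos h₀ = −tan(-18.0°) tan(+22.203°) = 0.1326, h₀ = 1.4378 rad.
Bracket: h₀ sin ϕ sin δ + cos ϕ cos δ sin h₀ = 1.4378×-0.30902×0.37789 + 0.95106×0.92585×0.99117 = -0.167900 + 0.872764 = 0.704864.
Q̄ = (S_0/π) × [bracket] = (1361/π) × 0.704864 = 305.4 W/m².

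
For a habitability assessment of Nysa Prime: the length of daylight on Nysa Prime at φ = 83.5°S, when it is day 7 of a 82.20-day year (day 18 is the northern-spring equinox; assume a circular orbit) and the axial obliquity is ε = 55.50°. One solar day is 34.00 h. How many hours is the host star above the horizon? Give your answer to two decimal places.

34.00 h

Solar longitude: λ_s = 360° × (7 − 18)/82.20 = -48.175°, i.e. -48.175° + 360° = 311.825°.
sin δ = sin 55.50° × sin 311.825° = -0.61413, so δ = -37.889°.
Sunrise equation: cos H₀ = −tan φ · tan δ = -6.8298 ≤ −1, so the host star never sets (polar day) and H₀ = π.
Daylight = 2H₀/(2π) × 34.00 h = (3.1416/π) × 34.00 = 34.00 h.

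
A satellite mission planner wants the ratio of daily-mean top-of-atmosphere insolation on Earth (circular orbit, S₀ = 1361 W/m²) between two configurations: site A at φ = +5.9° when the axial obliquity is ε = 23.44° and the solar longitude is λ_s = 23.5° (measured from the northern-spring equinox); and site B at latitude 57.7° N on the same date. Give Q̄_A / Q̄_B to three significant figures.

Q̄_A / Q̄_B ≈ 1.33

— Configuration A (φ=+5.9°):
Solar declination: sin δ = sin ε · sin λ_s = sin 23.44° × sin 23.5° = 0.15862, so δ = +9.127°.
cos H₀ = −tan(+5.9°) tan(+9.127°) = -0.0166, H₀ = 1.5874 rad.
Bracket: H₀ sin φ sin δ + cos φ cos δ sin H₀ = 1.5874×0.10279×0.15862 + 0.99470×0.98734×0.99986 = 0.025882 + 0.981970 = 1.007852.
Q̄ = (S₀/π) × [bracket] = (1361/π) × 1.007852 = 436.62 W/m².
— Configuration B (φ=+57.7°):
cos H₀ = −tan(+57.7°) tan(+9.127°) = -0.2541, H₀ = 1.8277 rad.
Bracket: H₀ sin φ sin δ + cos φ cos δ sin H₀ = 1.8277×0.84526×0.15862 + 0.53435×0.98734×0.96717 = 0.245049 + 0.510265 = 0.755314.
Q̄ = (S₀/π) × [bracket] = (1361/π) × 0.755314 = 327.22 W/m².
Ratio Q̄_A / Q̄_B = 436.62 / 327.22 = 1.334.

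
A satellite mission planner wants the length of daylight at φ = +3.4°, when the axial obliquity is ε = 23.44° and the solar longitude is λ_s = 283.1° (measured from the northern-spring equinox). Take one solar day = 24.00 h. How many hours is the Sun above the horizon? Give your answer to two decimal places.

11.81 h

Solar declination: sin δ = sin ε · sin λ_s = sin 23.44° × sin 283.1° = -0.38744, so δ = -22.795°.
cos H₀ = −tan φ · tan δ = −tan(+3.4°) × tan(-22.795°) = 0.0250, so H₀ = 1.5458 rad = 88.57°.
Daylight = 2H₀/(2π) × 24.00 h = (1.5458/π) × 24.00 = 11.81 h.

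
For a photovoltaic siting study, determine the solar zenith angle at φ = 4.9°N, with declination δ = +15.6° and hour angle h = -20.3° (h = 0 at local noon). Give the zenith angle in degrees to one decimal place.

cos θ_z = sin φ sin δ + cos φ cos δ cos h = 0.022970 + 0.900038 = 0.923008.
θ_z = arccos(0.923008) = 22.6°.

θ_z = 22.6°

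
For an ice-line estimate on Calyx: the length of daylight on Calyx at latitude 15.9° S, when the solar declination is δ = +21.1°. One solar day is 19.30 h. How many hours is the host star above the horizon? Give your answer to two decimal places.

cos H₀ = −tan φ · tan δ = −tan(-15.9°) × tan(+21.100°) = 0.1099, so H₀ = 1.4607 rad = 83.69°.
Daylight = 2H₀/(2π) × 19.30 h = (1.4607/π) × 19.30 = 8.97 h.

8.97 h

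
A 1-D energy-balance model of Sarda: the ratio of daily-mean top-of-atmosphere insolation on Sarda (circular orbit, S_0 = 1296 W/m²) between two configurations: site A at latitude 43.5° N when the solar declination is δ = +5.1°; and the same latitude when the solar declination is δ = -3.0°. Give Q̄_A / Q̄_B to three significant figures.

Q̄_A / Q̄_B ≈ 1.23

— Configuration A (ϕ=+43.5°):
cos h₀ = −tan(+43.5°) tan(+5.100°) = -0.0847, h₀ = 1.6556 rad.
Bracket: h₀ sin ϕ sin δ + cos ϕ cos δ sin h₀ = 1.6556×0.68835×0.08889 + 0.72537×0.99604×0.99641 = 0.101302 + 0.719904 = 0.821206.
Q̄ = (S_0/π) × [bracket] = (1296/π) × 0.821206 = 338.77 W/m².
— Configuration B (ϕ=+43.5°):
cos h₀ = −tan(+43.5°) tan(-3.000°) = 0.0497, h₀ = 1.5210 rad.
Bracket: h₀ sin ϕ sin δ + cos ϕ cos δ sin h₀ = 1.5210×0.68835×-0.05234 + 0.72537×0.99863×0.99876 = -0.054799 + 0.723478 = 0.668679.
Q̄ = (S_0/π) × [bracket] = (1296/π) × 0.668679 = 275.85 W/m².
Ratio Q̄_A / Q̄_B = 338.77 / 275.85 = 1.228.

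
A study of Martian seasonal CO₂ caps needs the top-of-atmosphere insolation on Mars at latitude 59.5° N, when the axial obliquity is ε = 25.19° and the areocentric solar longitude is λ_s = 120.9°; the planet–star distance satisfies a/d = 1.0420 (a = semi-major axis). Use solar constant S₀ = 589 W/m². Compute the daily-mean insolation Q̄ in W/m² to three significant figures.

Q̄ ≈ 219 W/m²

sin δ = sin 25.19° × sin 120.9° = 0.36521, so δ = +21.421°.
cos H₀ = −tan(+59.5°) tan(+21.421°) = -0.6660, H₀ = 2.2996 rad.
Bracket: H₀ sin φ sin δ + cos φ cos δ sin H₀ = 2.2996×0.86163×0.36521 + 0.50754×0.93092×0.74594 = 0.723629 + 0.352441 = 1.076070.
Inverse-square distance factor (a/d)² = 1.0420² = 1.085764.
Q̄ = (S₀/π) × 1.085764 × [bracket] = (589/π) × 1.085764 × 1.076070 = 219.0 W/m².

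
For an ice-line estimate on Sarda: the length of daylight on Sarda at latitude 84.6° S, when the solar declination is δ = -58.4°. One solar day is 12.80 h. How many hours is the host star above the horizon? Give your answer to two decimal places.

Sunrise equation: cos H₀ = −tan φ · tan δ = -17.1957 ≤ −1, so the host star never sets (polar day) and H₀ = π.
Daylight = 2H₀/(2π) × 12.80 h = (3.1416/π) × 12.80 = 12.80 h.

12.80 h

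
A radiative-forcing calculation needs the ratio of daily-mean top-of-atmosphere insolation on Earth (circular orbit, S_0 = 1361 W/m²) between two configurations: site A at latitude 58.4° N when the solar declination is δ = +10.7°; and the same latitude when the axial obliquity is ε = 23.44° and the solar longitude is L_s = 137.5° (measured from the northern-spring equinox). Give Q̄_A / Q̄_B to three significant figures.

— Configuration A (ϕ=+58.4°):
cos h₀ = −tan(+58.4°) tan(+10.700°) = -0.3071, h₀ = 1.8830 rad.
Bracket: h₀ sin ϕ sin δ + cos ϕ cos δ sin h₀ = 1.8830×0.85173×0.18567 + 0.52399×0.98261×0.95167 = 0.297779 + 0.489994 = 0.787773.
Q̄ = (S_0/π) × [bracket] = (1361/π) × 0.787773 = 341.28 W/m².
— Configuration B (ϕ=+58.4°):
Solar declination: sin δ = sin ε · sin L_s = sin 23.44° × sin 137.5° = 0.26874, so δ = +15.589°.
cos h₀ = −tan(+58.4°) tan(+15.589°) = -0.4535, h₀ = 2.0415 rad.
Bracket: h₀ sin ϕ sin δ + cos ϕ cos δ sin h₀ = 2.0415×0.85173×0.26874 + 0.52399×0.96321×0.89125 = 0.467287 + 0.449825 = 0.917112.
Q̄ = (S_0/π) × [bracket] = (1361/π) × 0.917112 = 397.31 W/m².
Ratio Q̄_A / Q̄_B = 341.28 / 397.31 = 0.8590.

Q̄_A / Q̄_B ≈ 0.859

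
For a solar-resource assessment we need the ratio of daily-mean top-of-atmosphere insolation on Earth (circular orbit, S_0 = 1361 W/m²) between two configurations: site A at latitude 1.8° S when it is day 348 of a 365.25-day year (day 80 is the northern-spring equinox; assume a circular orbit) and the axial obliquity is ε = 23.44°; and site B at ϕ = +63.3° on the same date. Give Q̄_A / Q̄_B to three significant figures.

Q̄_A / Q̄_B ≈ 44.1

— Configuration A (ϕ=-1.8°):
Solar longitude: L_s = 360° × (348 − 80)/365.25 = 264.148°.
sin δ = sin 23.44° × sin 264.148° = -0.39572, so δ = -23.311°.
cos h₀ = −tan(-1.8°) tan(-23.311°) = -0.0135, h₀ = 1.5843 rad.
Bracket: h₀ sin ϕ sin δ + cos ϕ cos δ sin h₀ = 1.5843×-0.03141×-0.39572 + 0.99951×0.91837×0.99991 = 0.019692 + 0.917837 = 0.937529.
Q̄ = (S_0/π) × [bracket] = (1361/π) × 0.937529 = 406.16 W/m².
— Configuration B (ϕ=+63.3°):
cos h₀ = −tan(+63.3°) tan(-23.311°) = 0.8567, h₀ = 0.5419 rad.
Bracket: h₀ sin ϕ sin δ + cos ϕ cos δ sin h₀ = 0.5419×0.89337×-0.39572 + 0.44932×0.91837×0.51578 = -0.191575 + 0.212832 = 0.021257.
Q̄ = (S_0/π) × [bracket] = (1361/π) × 0.021257 = 9.2090 W/m².
Ratio Q̄_A / Q̄_B = 406.16 / 9.2090 = 44.10.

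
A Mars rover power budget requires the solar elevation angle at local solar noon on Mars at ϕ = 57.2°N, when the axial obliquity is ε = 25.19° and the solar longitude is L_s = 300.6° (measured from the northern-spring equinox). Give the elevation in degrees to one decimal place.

11.3°

Solar declination: sin δ = sin ε · sin L_s = sin 25.19° × sin 300.6° = -0.36635, so δ = -21.491°.
At local noon the hour angle is zero, so the zenith angle equals |ϕ − δ| = |+57.2° − (-21.491°)| = 78.691°.
Elevation = 90° − 78.691° = 11.3°.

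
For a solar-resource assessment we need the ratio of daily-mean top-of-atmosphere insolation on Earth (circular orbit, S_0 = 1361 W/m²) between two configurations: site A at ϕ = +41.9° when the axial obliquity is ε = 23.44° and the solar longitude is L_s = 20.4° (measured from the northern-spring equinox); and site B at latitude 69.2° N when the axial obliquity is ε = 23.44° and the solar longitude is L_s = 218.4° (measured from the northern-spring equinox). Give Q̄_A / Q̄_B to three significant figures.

— Configuration A (ϕ=+41.9°):
Solar declination: sin δ = sin ε · sin L_s = sin 23.44° × sin 20.4° = 0.13866, so δ = +7.970°.
cos h₀ = −tan(+41.9°) tan(+7.970°) = -0.1256, h₀ = 1.6968 rad.
Bracket: h₀ sin ϕ sin δ + cos ϕ cos δ sin h₀ = 1.6968×0.66783×0.13866 + 0.74431×0.99034×0.99208 = 0.157126 + 0.731282 = 0.888408.
Q̄ = (S_0/π) × [bracket] = (1361/π) × 0.888408 = 384.88 W/m².
— Configuration B (ϕ=+69.2°):
Solar declination: sin δ = sin ε · sin L_s = sin 23.44° × sin 218.4° = -0.24709, so δ = -14.305°.
cos h₀ = −tan(+69.2°) tan(-14.305°) = 0.6713, h₀ = 0.8349 rad.
Bracket: h₀ sin ϕ sin δ + cos ϕ cos δ sin h₀ = 0.8349×0.93483×-0.24709 + 0.35511×0.96899×0.74121 = -0.192851 + 0.255049 = 0.062198.
Q̄ = (S_0/π) × [bracket] = (1361/π) × 0.062198 = 26.945 W/m².
Ratio Q̄_A / Q̄_B = 384.88 / 26.945 = 14.28.

Q̄_A / Q̄_B ≈ 14.3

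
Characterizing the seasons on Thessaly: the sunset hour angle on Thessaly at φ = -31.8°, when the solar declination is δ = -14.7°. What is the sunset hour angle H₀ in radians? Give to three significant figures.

cos H₀ = −tan φ · tan δ = −tan(-31.8°) × tan(-14.700°) = -0.1627, so H₀ = 1.7342 rad = 99.36°.

H₀ = 1.73 rad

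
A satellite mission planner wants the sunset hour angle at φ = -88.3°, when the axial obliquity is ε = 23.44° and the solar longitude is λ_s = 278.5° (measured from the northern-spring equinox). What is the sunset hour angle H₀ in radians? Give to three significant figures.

Solar declination: sin δ = sin ε · sin λ_s = sin 23.44° × sin 278.5° = -0.39342, so δ = -23.167°.
Sunrise equation: cos H₀ = −tan φ · tan δ = -14.4184 ≤ −1, so the Sun never sets (polar day) and H₀ = π.

H₀ = 3.14 rad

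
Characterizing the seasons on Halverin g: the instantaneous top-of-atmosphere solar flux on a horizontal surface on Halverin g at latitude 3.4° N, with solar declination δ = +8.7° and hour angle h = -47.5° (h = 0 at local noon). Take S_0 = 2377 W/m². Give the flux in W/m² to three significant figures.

1.61e+03 W/m²

cos θ_z = sin ϕ sin δ + cos ϕ cos δ cos h = 0.008971 + 0.666641 = 0.675612.
Flux = S_0 · cos θ_z = 2377 × 0.675612 = 1606 W/m².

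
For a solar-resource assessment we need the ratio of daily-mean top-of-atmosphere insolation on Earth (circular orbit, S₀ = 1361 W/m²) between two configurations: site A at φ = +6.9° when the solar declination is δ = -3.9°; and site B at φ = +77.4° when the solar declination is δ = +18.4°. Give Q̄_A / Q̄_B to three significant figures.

Q̄_A / Q̄_B ≈ 1.01

— Configuration A (φ=+6.9°):
cos H₀ = −tan(+6.9°) tan(-3.900°) = 0.0082, H₀ = 1.5625 rad.
Bracket: H₀ sin φ sin δ + cos φ cos δ sin H₀ = 1.5625×0.12014×-0.06802 + 0.99276×0.99768×0.99997 = -0.012769 + 0.990427 = 0.977658.
Q̄ = (S₀/π) × [bracket] = (1361/π) × 0.977658 = 423.54 W/m².
— Configuration B (φ=+77.4°):
cos H₀ = −tan(+77.4°) tan(+18.400°) = -1.4882 ≤ −1 ⇒ polar day, H₀ = π.
Bracket: H₀ sin φ sin δ + cos φ cos δ sin H₀ = 3.1416×0.97592×0.31565 + 0.21814×0.94888×0.00000 = 0.967767 + 0.000000 = 0.967767.
Q̄ = (S₀/π) × [bracket] = (1361/π) × 0.967767 = 419.26 W/m².
Ratio Q̄_A / Q̄_B = 423.54 / 419.26 = 1.010.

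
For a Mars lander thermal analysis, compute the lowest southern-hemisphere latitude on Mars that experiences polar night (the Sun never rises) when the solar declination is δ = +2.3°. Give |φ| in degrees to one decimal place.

|φ| = 87.7°

Polar night requires cos H₀ = −tan φ tan δ ≥ 1, i.e. tan φ tan δ ≤ −1.
The boundary is |tan φ| · |tan δ| = 1, so |φ| = 90° − |δ| = 90° − 2.3° = 87.7° in the southern hemisphere.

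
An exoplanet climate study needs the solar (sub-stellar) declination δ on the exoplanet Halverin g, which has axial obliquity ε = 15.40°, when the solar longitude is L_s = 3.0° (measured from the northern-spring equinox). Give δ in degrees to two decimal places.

δ = +0.80°

sin δ = sin ε · sin L_s = sin 15.40° × sin 3.0° = 0.013898.
δ = arcsin(0.013898) = +0.80°.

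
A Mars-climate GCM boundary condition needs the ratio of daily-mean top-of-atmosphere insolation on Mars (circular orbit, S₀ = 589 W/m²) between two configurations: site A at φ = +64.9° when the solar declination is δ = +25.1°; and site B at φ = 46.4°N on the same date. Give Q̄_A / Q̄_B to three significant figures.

— Configuration A (φ=+64.9°):
cos H₀ = −tan(+64.9°) tan(+25.100°) = -1.0000 ≤ −1 ⇒ polar day, H₀ = π.
Bracket: H₀ sin φ sin δ + cos φ cos δ sin H₀ = 3.1416×0.90557×0.42420 + 0.42420×0.90557×0.00000 = 1.206823 + 0.000000 = 1.206823.
Q̄ = (S₀/π) × [bracket] = (589/π) × 1.206823 = 226.26 W/m².
— Configuration B (φ=+46.4°):
cos H₀ = −tan(+46.4°) tan(+25.100°) = -0.4919, H₀ = 2.0851 rad.
Bracket: H₀ sin φ sin δ + cos φ cos δ sin H₀ = 2.0851×0.72417×0.42420 + 0.68962×0.90557×0.87065 = 0.640528 + 0.543720 = 1.184248.
Q̄ = (S₀/π) × [bracket] = (589/π) × 1.184248 = 222.03 W/m².
Ratio Q̄_A / Q̄_B = 226.26 / 222.03 = 1.019.

Q̄_A / Q̄_B ≈ 1.02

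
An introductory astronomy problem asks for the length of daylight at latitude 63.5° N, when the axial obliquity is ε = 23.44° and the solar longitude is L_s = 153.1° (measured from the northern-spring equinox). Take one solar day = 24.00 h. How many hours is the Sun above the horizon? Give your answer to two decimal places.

Solar declination: sin δ = sin ε · sin L_s = sin 23.44° × sin 153.1° = 0.17997, so δ = +10.368°.
cos h₀ = −tan ϕ · tan δ = −tan(+63.5°) × tan(+10.368°) = -0.3670, so h₀ = 1.9465 rad = 111.53°.
Daylight = 2h₀/(2π) × 24.00 h = (1.9465/π) × 24.00 = 14.87 h.

14.87 h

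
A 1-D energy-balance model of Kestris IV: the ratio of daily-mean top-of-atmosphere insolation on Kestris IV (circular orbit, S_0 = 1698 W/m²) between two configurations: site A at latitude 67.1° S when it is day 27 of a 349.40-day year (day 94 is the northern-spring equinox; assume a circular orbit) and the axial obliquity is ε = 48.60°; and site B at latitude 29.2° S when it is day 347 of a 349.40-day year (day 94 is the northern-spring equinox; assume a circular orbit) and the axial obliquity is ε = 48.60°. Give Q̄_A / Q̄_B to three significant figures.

Q̄_A / Q̄_B ≈ 1.60

— Configuration A (ϕ=-67.1°):
Solar longitude: L_s = 360° × (27 − 94)/349.40 = -69.033°, i.e. -69.033° + 360° = 290.967°.
sin δ = sin 48.60° × sin 290.967° = -0.70044, so δ = -44.462°.
cos h₀ = −tan(-67.1°) tan(-44.462°) = -2.3233 ≤ −1 ⇒ polar day, h₀ = π.
Bracket: h₀ sin ϕ sin δ + cos ϕ cos δ sin h₀ = 3.1416×-0.92119×-0.70044 + 0.38912×0.71371×0.00000 = 2.027081 + 0.000000 = 2.027081.
Q̄ = (S_0/π) × [bracket] = (1698/π) × 2.027081 = 1095.6 W/m².
— Configuration B (ϕ=-29.2°):
Solar longitude: L_s = 360° × (347 − 94)/349.40 = 260.675°.
sin δ = sin 48.60° × sin 260.675° = -0.74020, so δ = -47.748°.
cos h₀ = −tan(-29.2°) tan(-47.748°) = -0.6152, h₀ = 2.2335 rad.
Bracket: h₀ sin ϕ sin δ + cos ϕ cos δ sin h₀ = 2.2335×-0.48786×-0.74020 + 0.87292×0.67239×0.78834 = 0.806548 + 0.462710 = 1.269258.
Q̄ = (S_0/π) × [bracket] = (1698/π) × 1.269258 = 686.02 W/m².
Ratio Q̄_A / Q̄_B = 1095.6 / 686.02 = 1.597.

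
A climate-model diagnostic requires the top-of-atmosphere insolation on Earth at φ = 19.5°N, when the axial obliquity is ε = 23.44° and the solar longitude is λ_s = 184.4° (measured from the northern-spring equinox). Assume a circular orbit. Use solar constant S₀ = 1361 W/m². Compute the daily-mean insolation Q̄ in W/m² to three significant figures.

Solar declination: sin δ = sin ε · sin λ_s = sin 23.44° × sin 184.4° = -0.03052, so δ = -1.749°.
cos H₀ = −tan(+19.5°) tan(-1.749°) = 0.0108, H₀ = 1.5600 rad.
Bracket: H₀ sin φ sin δ + cos φ cos δ sin H₀ = 1.5600×0.33381×-0.03052 + 0.94264×0.99953×0.99994 = -0.015893 + 0.942140 = 0.926247.
Q̄ = (S₀/π) × [bracket] = (1361/π) × 0.926247 = 401.3 W/m².

Q̄ ≈ 401 W/m²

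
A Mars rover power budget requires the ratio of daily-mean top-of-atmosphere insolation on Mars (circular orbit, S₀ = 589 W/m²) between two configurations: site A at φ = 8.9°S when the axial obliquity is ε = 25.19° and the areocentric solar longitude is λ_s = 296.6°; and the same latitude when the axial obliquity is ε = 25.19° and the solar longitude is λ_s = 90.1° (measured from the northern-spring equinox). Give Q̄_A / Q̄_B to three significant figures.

— Configuration A (φ=-8.9°):
sin δ = sin 25.19° × sin 296.6° = -0.38057, so δ = -22.369°.
cos H₀ = −tan(-8.9°) tan(-22.369°) = -0.0644, H₀ = 1.6353 rad.
Bracket: H₀ sin φ sin δ + cos φ cos δ sin H₀ = 1.6353×-0.15471×-0.38057 + 0.98796×0.92475×0.99792 = 0.096283 + 0.911716 = 1.007999.
Q̄ = (S₀/π) × [bracket] = (589/π) × 1.007999 = 188.98 W/m².
— Configuration B (φ=-8.9°):
Solar declination: sin δ = sin ε · sin λ_s = sin 25.19° × sin 90.1° = 0.42562, so δ = +25.190°.
cos H₀ = −tan(-8.9°) tan(+25.190°) = 0.0737, H₀ = 1.4971 rad.
Bracket: H₀ sin φ sin δ + cos φ cos δ sin H₀ = 1.4971×-0.15471×0.42562 + 0.98796×0.90490×0.99728 = -0.098581 + 0.891573 = 0.792992.
Q̄ = (S₀/π) × [bracket] = (589/π) × 0.792992 = 148.67 W/m².
Ratio Q̄_A / Q̄_B = 188.98 / 148.67 = 1.271.

Q̄_A / Q̄_B ≈ 1.27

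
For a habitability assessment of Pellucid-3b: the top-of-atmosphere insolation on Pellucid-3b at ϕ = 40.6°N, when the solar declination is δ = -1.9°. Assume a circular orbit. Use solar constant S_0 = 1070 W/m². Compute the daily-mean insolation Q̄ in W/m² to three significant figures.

cos h₀ = −tan(+40.6°) tan(-1.900°) = 0.0284, h₀ = 1.5424 rad.
Bracket: h₀ sin ϕ sin δ + cos ϕ cos δ sin h₀ = 1.5424×0.65077×-0.03316 + 0.75927×0.99945×0.99960 = -0.033284 + 0.758549 = 0.725265.
Q̄ = (S_0/π) × [bracket] = (1070/π) × 0.725265 = 247.0 W/m².

Q̄ ≈ 247 W/m²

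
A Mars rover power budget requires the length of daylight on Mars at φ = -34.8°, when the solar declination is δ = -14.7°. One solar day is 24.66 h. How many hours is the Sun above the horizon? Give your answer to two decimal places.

13.77 h

cos H₀ = −tan φ · tan δ = −tan(-34.8°) × tan(-14.700°) = -0.1823, so H₀ = 1.7542 rad = 100.51°.
Daylight = 2H₀/(2π) × 24.66 h = (1.7542/π) × 24.66 = 13.77 h.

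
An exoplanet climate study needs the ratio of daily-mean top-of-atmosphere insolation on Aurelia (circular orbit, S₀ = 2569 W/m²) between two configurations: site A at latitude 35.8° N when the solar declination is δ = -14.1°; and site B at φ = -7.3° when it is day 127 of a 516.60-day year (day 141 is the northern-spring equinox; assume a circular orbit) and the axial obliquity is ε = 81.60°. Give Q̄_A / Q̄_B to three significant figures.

— Configuration A (φ=+35.8°):
cos H₀ = −tan(+35.8°) tan(-14.100°) = 0.1812, H₀ = 1.3886 rad.
Bracket: H₀ sin φ sin δ + cos φ cos δ sin H₀ = 1.3886×0.58496×-0.24362 + 0.81106×0.96987×0.98345 = -0.197887 + 0.773604 = 0.575717.
Q̄ = (S₀/π) × [bracket] = (2569/π) × 0.575717 = 470.79 W/m².
— Configuration B (φ=-7.3°):
Solar longitude: λ_s = 360° × (127 − 141)/516.60 = -9.756°, i.e. -9.756° + 360° = 350.244°.
sin δ = sin 81.60° × sin 350.244° = -0.16764, so δ = -9.650°.
cos H₀ = −tan(-7.3°) tan(-9.650°) = -0.0218, H₀ = 1.5926 rad.
Bracket: H₀ sin φ sin δ + cos φ cos δ sin H₀ = 1.5926×-0.12706×-0.16764 + 0.99189×0.98585×0.99976 = 0.033923 + 0.977620 = 1.011543.
Q̄ = (S₀/π) × [bracket] = (2569/π) × 1.011543 = 827.18 W/m².
Ratio Q̄_A / Q̄_B = 470.79 / 827.18 = 0.5692.

Q̄_A / Q̄_B ≈ 0.569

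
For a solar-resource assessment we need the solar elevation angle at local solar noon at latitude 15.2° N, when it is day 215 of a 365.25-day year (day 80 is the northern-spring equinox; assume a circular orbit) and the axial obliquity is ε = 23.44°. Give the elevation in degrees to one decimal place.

88.3°

Solar longitude: L_s = 360° × (215 − 80)/365.25 = 133.060°.
sin δ = sin 23.44° × sin 133.060° = 0.29064, so δ = +16.896°.
At local noon the hour angle is zero, so the zenith angle equals |ϕ − δ| = |+15.2° − (+16.896°)| = 1.696°.
Elevation = 90° − 1.696° = 88.3°.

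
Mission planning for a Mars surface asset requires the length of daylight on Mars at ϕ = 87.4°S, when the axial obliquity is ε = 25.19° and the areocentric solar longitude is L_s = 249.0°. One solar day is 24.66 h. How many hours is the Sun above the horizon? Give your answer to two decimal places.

24.66 h

sin δ = sin 25.19° × sin 249.0° = -0.39735, so δ = -23.413°.
Sunrise equation: cos h₀ = −tan ϕ · tan δ = -9.5355 ≤ −1, so the Sun never sets (polar day) and h₀ = π.
Daylight = 2h₀/(2π) × 24.66 h = (3.1416/π) × 24.66 = 24.66 h.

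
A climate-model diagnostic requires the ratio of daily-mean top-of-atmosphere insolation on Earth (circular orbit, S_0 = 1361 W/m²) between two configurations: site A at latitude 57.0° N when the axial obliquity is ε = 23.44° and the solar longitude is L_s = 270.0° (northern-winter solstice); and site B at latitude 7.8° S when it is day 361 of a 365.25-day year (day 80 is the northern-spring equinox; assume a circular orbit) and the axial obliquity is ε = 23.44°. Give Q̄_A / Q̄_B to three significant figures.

— Configuration A (ϕ=+57.0°):
Solar declination: sin δ = sin ε · sin L_s = sin 23.44° × sin 270.0° = -0.39779, so δ = -23.440°.
cos h₀ = −tan(+57.0°) tan(-23.440°) = 0.6676, h₀ = 0.8398 rad.
Bracket: h₀ sin ϕ sin δ + cos ϕ cos δ sin h₀ = 0.8398×0.83867×-0.39779 + 0.54464×0.91748×0.74449 = -0.280169 + 0.372019 = 0.091850.
Q̄ = (S_0/π) × [bracket] = (1361/π) × 0.091850 = 39.791 W/m².
— Configuration B (ϕ=-7.8°):
Solar longitude: L_s = 360° × (361 − 80)/365.25 = 276.961°.
sin δ = sin 23.44° × sin 276.961° = -0.39486, so δ = -23.257°.
cos h₀ = −tan(-7.8°) tan(-23.257°) = -0.0589, h₀ = 1.6297 rad.
Bracket: h₀ sin ϕ sin δ + cos ϕ cos δ sin h₀ = 1.6297×-0.13572×-0.39486 + 0.99075×0.91874×0.99827 = 0.087336 + 0.908667 = 0.996003.
Q̄ = (S_0/π) × [bracket] = (1361/π) × 0.996003 = 431.49 W/m².
Ratio Q̄_A / Q̄_B = 39.791 / 431.49 = 0.09222.

Q̄_A / Q̄_B ≈ 0.0922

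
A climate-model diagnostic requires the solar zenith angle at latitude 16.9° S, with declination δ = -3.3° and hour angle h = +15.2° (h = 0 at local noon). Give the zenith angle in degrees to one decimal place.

cos θ_z = sin ϕ sin δ + cos ϕ cos δ cos h = 0.016734 + 0.921810 = 0.938544.
θ_z = arccos(0.938544) = 20.2°.

θ_z = 20.2°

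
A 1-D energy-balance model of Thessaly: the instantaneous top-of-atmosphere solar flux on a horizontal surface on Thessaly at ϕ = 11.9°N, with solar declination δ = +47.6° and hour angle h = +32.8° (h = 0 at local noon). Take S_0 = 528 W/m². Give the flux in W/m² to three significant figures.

373 W/m²

cos θ_z = sin ϕ sin δ + cos ϕ cos δ cos h = 0.152273 + 0.554615 = 0.706888.
Flux = S_0 · cos θ_z = 528 × 0.706888 = 373.2 W/m².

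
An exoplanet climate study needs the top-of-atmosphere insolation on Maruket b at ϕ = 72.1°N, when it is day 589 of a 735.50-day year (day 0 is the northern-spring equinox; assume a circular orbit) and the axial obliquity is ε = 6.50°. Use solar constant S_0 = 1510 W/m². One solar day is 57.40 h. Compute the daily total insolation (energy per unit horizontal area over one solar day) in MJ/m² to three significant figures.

16.1 MJ/m²

Solar longitude: L_s = 360° × (589 − 0)/735.50 = 288.294°.
sin δ = sin 6.50° × sin 288.294° = -0.10748, so δ = -6.170°.
cos h₀ = −tan(+72.1°) tan(-6.170°) = 0.3347, h₀ = 1.2295 rad.
Bracket: h₀ sin ϕ sin δ + cos ϕ cos δ sin h₀ = 1.2295×0.95159×-0.10748 + 0.30736×0.99421×0.94232 = -0.125749 + 0.287955 = 0.162206.
Q̄ = (S_0/π) × [bracket] = (1510/π) × 0.162206 = 77.964 W/m².
Daily total = Q̄ × 57.40 h × 3600 s/h = 77.964 × 57.40 × 3600 / 10⁶ = 16.11 MJ/m².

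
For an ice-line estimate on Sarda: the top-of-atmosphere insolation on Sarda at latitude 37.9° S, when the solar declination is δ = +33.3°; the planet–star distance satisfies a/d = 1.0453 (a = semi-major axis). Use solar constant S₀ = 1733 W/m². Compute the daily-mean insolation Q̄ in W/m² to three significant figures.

Q̄ ≈ 131 W/m²

cos H₀ = −tan(-37.9°) tan(+33.300°) = 0.5114, H₀ = 1.0340 rad.
Bracket: H₀ sin φ sin δ + cos φ cos δ sin H₀ = 1.0340×-0.61429×0.54902 + 0.78908×0.83581×0.85936 = -0.348724 + 0.566766 = 0.218042.
Inverse-square distance factor (a/d)² = 1.0453² = 1.092652.
Q̄ = (S₀/π) × 1.092652 × [bracket] = (1733/π) × 1.092652 × 0.218042 = 131.4 W/m².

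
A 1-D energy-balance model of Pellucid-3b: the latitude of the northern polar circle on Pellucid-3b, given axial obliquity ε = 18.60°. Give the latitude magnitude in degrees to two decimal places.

71.40°

The polar circle is the lowest latitude that experiences at least one full rotation of continuous daylight at the northern-summer solstice; it lies at |φ| = 90° − ε = 90° − 18.60° = 71.40°.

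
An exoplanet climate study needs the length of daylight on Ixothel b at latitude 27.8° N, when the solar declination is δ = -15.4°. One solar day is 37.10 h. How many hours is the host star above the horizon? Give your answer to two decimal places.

cos H₀ = −tan φ · tan δ = −tan(+27.8°) × tan(-15.400°) = 0.1452, so H₀ = 1.4251 rad = 81.65°.
Daylight = 2H₀/(2π) × 37.10 h = (1.4251/π) × 37.10 = 16.83 h.

16.83 h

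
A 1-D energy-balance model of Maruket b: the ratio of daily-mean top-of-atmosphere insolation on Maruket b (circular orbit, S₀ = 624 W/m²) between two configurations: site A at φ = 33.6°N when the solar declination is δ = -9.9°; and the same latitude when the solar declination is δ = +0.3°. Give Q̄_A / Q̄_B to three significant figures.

Q̄_A / Q̄_B ≈ 0.808

— Configuration A (φ=+33.6°):
cos H₀ = −tan(+33.6°) tan(-9.900°) = 0.1160, H₀ = 1.4546 rad.
Bracket: H₀ sin φ sin δ + cos φ cos δ sin H₀ = 1.4546×0.55339×-0.17193 + 0.83292×0.98511×0.99325 = -0.138397 + 0.814979 = 0.676582.
Q̄ = (S₀/π) × [bracket] = (624/π) × 0.676582 = 134.39 W/m².
— Configuration B (φ=+33.6°):
cos H₀ = −tan(+33.6°) tan(+0.300°) = -0.0035, H₀ = 1.5743 rad.
Bracket: H₀ sin φ sin δ + cos φ cos δ sin H₀ = 1.5743×0.55339×0.00524 + 0.83292×0.99999×0.99999 = 0.004565 + 0.832903 = 0.837468.
Q̄ = (S₀/π) × [bracket] = (624/π) × 0.837468 = 166.34 W/m².
Ratio Q̄_A / Q̄_B = 134.39 / 166.34 = 0.8079.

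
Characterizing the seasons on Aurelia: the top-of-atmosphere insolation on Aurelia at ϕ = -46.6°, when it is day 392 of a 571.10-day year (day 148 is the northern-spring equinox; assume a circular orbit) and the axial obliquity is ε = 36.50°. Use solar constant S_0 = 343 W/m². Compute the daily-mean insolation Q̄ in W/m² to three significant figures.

Solar longitude: L_s = 360° × (392 − 148)/571.10 = 153.808°.
sin δ = sin 36.50° × sin 153.808° = 0.26254, so δ = +15.221°.
cos h₀ = −tan(-46.6°) tan(+15.221°) = 0.2877, h₀ = 1.2790 rad.
Bracket: h₀ sin ϕ sin δ + cos ϕ cos δ sin h₀ = 1.2790×-0.72657×0.26254 + 0.68709×0.96492×0.95771 = -0.243974 + 0.634949 = 0.390975.
Q̄ = (S_0/π) × [bracket] = (343/π) × 0.390975 = 42.69 W/m².

Q̄ ≈ 42.7 W/m²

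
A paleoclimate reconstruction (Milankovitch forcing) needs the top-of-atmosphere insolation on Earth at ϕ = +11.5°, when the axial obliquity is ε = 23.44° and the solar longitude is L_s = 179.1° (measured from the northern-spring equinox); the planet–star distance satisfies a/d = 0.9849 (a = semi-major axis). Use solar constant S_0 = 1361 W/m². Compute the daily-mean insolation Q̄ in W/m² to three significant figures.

Solar declination: sin δ = sin ε · sin L_s = sin 23.44° × sin 179.1° = 0.00625, so δ = +0.358°.
cos h₀ = −tan(+11.5°) tan(+0.358°) = -0.0013, h₀ = 1.5721 rad.
Bracket: h₀ sin ϕ sin δ + cos ϕ cos δ sin h₀ = 1.5721×0.19937×0.00625 + 0.97992×0.99998×1.00000 = 0.001959 + 0.979900 = 0.981859.
Inverse-square distance factor (a/d)² = 0.9849² = 0.970028.
Q̄ = (S_0/π) × 0.970028 × [bracket] = (1361/π) × 0.970028 × 0.981859 = 412.6 W/m².

Q̄ ≈ 413 W/m²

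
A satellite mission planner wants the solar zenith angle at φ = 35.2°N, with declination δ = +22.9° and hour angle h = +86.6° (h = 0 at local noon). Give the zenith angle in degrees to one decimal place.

cos θ_z = sin φ sin δ + cos φ cos δ cos h = 0.224304 + 0.044642 = 0.268946.
θ_z = arccos(0.268946) = 74.4°.

θ_z = 74.4°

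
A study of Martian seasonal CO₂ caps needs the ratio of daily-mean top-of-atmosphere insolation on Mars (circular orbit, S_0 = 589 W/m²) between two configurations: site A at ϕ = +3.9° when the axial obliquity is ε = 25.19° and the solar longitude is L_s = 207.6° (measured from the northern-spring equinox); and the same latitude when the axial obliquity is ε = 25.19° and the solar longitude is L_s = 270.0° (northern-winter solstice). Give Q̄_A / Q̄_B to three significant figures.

Q̄_A / Q̄_B ≈ 1.12

— Configuration A (ϕ=+3.9°):
Solar declination: sin δ = sin ε · sin L_s = sin 25.19° × sin 207.6° = -0.19719, so δ = -11.373°.
cos h₀ = −tan(+3.9°) tan(-11.373°) = 0.0137, h₀ = 1.5571 rad.
Bracket: h₀ sin ϕ sin δ + cos ϕ cos δ sin h₀ = 1.5571×0.06802×-0.19719 + 0.99768×0.98037×0.99991 = -0.020885 + 0.978008 = 0.957123.
Q̄ = (S_0/π) × [bracket] = (589/π) × 0.957123 = 179.45 W/m².
— Configuration B (ϕ=+3.9°):
Solar declination: sin δ = sin ε · sin L_s = sin 25.19° × sin 270.0° = -0.42562, so δ = -25.190°.
cos h₀ = −tan(+3.9°) tan(-25.190°) = 0.0321, h₀ = 1.5387 rad.
Bracket: h₀ sin ϕ sin δ + cos ϕ cos δ sin h₀ = 1.5387×0.06802×-0.42562 + 0.99768×0.90490×0.99949 = -0.044546 + 0.902340 = 0.857794.
Q̄ = (S_0/π) × [bracket] = (589/π) × 0.857794 = 160.82 W/m².
Ratio Q̄_A / Q̄_B = 179.45 / 160.82 = 1.116.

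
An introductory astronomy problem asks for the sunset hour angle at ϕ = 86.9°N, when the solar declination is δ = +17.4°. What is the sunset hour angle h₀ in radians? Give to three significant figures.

Sunrise equation: cos h₀ = −tan ϕ · tan δ = -5.7864 ≤ −1, so the Sun never sets (polar day) and h₀ = π.

h₀ = 3.14 rad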